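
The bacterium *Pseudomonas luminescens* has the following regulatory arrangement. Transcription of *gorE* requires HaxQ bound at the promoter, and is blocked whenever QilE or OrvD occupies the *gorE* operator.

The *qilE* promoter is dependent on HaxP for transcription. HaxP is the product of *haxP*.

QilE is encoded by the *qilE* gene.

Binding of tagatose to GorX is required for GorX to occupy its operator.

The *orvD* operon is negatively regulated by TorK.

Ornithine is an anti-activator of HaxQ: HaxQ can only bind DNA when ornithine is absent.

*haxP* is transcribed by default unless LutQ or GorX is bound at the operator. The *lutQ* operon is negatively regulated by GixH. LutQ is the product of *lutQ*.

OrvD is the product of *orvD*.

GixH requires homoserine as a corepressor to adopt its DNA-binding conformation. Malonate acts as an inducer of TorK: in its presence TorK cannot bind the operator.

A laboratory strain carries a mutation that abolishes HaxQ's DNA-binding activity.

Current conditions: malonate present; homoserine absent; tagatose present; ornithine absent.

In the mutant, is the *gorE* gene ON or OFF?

OFF

HaxQ is non-functional in this strain, so it has no effect.
Homoserine is absent, so GixH is inactive.
With no repressor bound, *lutQ* is transcribed.
So LutQ is produced and active.
Tagatose is present, so GorX is active.
With repressor LutQ bound, *haxP* is not transcribed.
So HaxP is not produced.
Required activator HaxP is absent, so *qilE* is not transcribed.
So QilE is not produced.
Malonate is present, so TorK is inactive.
With no repressor bound, *orvD* is transcribed.
So OrvD is produced and active.
With repressor OrvD bound, *gorE* is not transcribed.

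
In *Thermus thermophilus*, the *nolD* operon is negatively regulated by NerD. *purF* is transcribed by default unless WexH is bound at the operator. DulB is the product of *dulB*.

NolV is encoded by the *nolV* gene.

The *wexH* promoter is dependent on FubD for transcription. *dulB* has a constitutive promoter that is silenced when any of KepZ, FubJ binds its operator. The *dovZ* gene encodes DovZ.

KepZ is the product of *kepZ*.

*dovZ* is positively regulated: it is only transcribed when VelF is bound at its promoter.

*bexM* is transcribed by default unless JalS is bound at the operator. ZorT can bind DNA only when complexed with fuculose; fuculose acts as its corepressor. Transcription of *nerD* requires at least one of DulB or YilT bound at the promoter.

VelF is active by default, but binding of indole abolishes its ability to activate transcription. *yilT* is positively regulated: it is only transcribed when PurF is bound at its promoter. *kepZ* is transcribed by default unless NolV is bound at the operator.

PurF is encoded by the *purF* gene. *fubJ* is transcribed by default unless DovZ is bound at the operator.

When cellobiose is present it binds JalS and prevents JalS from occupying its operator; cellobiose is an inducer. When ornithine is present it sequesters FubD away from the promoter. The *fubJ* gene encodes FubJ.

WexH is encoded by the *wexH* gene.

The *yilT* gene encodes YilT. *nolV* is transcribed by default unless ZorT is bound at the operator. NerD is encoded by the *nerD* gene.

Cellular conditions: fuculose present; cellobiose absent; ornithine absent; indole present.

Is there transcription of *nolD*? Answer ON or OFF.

ON

Fuculose is present, so ZorT is active.
With repressor ZorT bound, *nolV* is not transcribed.
So NolV is not produced.
With no repressor bound, *kepZ* is transcribed.
So KepZ is produced and active.
Indole is present, so VelF is inactive.
Required activator VelF is absent, so *dovZ* is not transcribed.
So DovZ is not produced.
With no repressor bound, *fubJ* is transcribed.
So FubJ is produced and active.
With repressor KepZ bound, *dulB* is not transcribed.
So DulB is not produced.
Ornithine is absent, so FubD is active.
No repressor is bound and FubD is active, so *wexH* is transcribed.
So WexH is produced and active.
With repressor WexH bound, *purF* is not transcribed.
So PurF is not produced.
Required activator PurF is absent, so *yilT* is not transcribed.
So YilT is not produced.
No activator is available at the *nerD* promoter, so *nerD* is not transcribed.
So NerD is not produced.
With no repressor bound, *nolD* is transcribed.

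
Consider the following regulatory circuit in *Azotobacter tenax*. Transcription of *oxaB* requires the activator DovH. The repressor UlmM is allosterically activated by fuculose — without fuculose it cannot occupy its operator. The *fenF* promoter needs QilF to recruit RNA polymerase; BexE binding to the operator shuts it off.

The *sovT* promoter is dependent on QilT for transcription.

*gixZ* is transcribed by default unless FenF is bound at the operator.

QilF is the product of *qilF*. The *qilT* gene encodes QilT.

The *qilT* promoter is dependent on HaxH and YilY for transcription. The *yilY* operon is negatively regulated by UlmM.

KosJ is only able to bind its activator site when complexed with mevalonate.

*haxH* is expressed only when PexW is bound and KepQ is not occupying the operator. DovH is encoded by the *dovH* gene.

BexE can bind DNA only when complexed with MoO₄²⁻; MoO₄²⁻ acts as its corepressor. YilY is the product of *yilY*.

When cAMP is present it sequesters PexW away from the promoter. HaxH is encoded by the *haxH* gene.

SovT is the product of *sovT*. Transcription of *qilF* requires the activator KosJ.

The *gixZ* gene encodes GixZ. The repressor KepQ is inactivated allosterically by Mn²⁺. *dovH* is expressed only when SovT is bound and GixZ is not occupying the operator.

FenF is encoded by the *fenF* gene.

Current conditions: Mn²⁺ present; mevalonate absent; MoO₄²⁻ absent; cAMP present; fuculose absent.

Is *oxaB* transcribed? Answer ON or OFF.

Mn²⁺ is present, so KepQ is inactive.
cAMP is present, so PexW is inactive.
Required activator PexW is absent, so *haxH* is not transcribed.
So HaxH is not produced.
Fuculose is absent, so UlmM is inactive.
With no repressor bound, *yilY* is transcribed.
So YilY is produced and active.
Required activator HaxH is absent, so *qilT* is not transcribed.
So QilT is not produced.
Required activator QilT is absent, so *sovT* is not transcribed.
So SovT is not produced.
MoO₄²⁻ is absent, so BexE is inactive.
Mevalonate is absent, so KosJ is inactive.
Required activator KosJ is absent, so *qilF* is not transcribed.
So QilF is not produced.
Required activator QilF is absent, so *fenF* is not transcribed.
So FenF is not produced.
With no repressor bound, *gixZ* is transcribed.
So GixZ is produced and active.
With repressor GixZ bound, *dovH* is not transcribed.
So DovH is not produced.
Required activator DovH is absent, so *oxaB* is not transcribed.

OFF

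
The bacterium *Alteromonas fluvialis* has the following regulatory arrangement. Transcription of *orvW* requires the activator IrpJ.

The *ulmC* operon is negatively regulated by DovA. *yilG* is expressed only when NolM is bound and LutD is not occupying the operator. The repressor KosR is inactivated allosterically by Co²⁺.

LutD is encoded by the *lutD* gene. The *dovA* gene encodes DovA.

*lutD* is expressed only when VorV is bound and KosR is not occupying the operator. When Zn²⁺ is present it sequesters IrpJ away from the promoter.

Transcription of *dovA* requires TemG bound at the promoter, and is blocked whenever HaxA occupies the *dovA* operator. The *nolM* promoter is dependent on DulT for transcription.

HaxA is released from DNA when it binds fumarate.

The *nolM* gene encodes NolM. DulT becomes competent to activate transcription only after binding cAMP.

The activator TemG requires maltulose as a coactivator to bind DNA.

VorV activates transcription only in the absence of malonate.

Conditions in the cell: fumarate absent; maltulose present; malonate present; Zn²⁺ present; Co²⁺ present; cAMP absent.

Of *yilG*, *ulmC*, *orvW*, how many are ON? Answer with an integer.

1

cAMP is absent, so DulT is inactive.
Required activator DulT is absent, so *nolM* is not transcribed.
So NolM is not produced.
Malonate is present, so VorV is inactive.
Co²⁺ is present, so KosR is inactive.
Required activator VorV is absent, so *lutD* is not transcribed.
So LutD is not produced.
Required activator NolM is absent, so *yilG* is not transcribed.
→ *yilG* is OFF.
Maltulose is present, so TemG is active.
Fumarate is absent, so HaxA is active.
With repressor HaxA bound, *dovA* is not transcribed.
So DovA is not produced.
With no repressor bound, *ulmC* is transcribed.
→ *ulmC* is ON.
Zn²⁺ is present, so IrpJ is inactive.
Required activator IrpJ is absent, so *orvW* is not transcribed.
→ *orvW* is OFF.
1 of the 3 genes is transcribed.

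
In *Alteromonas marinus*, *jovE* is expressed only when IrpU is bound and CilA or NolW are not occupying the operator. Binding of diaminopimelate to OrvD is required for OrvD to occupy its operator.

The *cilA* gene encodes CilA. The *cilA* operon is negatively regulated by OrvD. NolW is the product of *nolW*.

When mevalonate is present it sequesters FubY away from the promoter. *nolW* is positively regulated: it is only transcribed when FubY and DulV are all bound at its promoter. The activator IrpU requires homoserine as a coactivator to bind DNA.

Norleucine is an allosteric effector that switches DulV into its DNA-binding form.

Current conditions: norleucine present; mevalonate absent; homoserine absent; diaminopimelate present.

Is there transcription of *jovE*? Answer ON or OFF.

Homoserine is absent, so IrpU is inactive.
Diaminopimelate is present, so OrvD is active.
With repressor OrvD bound, *cilA* is not transcribed.
So CilA is not produced.
Mevalonate is absent, so FubY is active.
Norleucine is present, so DulV is active.
No repressor is bound and FubY and DulV are active, so *nolW* is transcribed.
So NolW is produced and active.
With repressor NolW bound, *jovE* is not transcribed.

OFF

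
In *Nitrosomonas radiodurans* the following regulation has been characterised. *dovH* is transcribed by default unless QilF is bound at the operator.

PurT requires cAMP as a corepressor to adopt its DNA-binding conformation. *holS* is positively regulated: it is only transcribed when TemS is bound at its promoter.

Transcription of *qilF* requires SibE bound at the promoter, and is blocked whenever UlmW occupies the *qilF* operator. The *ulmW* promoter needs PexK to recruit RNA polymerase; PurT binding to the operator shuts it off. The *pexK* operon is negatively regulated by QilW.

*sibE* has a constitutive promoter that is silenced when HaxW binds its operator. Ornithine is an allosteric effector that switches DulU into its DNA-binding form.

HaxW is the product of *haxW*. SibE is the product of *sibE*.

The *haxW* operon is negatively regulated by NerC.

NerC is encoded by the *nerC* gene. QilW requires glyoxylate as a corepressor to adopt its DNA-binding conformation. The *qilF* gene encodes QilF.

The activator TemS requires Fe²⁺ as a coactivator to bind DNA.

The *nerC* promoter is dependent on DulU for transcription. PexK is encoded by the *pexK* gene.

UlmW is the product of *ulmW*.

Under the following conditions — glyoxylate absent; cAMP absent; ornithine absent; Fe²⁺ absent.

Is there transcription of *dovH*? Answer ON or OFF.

Ornithine is absent, so DulU is inactive.
Required activator DulU is absent, so *nerC* is not transcribed.
So NerC is not produced.
With no repressor bound, *haxW* is transcribed.
So HaxW is produced and active.
With repressor HaxW bound, *sibE* is not transcribed.
So SibE is not produced.
cAMP is absent, so PurT is inactive.
Glyoxylate is absent, so QilW is inactive.
With no repressor bound, *pexK* is transcribed.
So PexK is produced and active.
No repressor is bound and PexK is active, so *ulmW* is transcribed.
So UlmW is produced and active.
With repressor UlmW bound, *qilF* is not transcribed.
So QilF is not produced.
With no repressor bound, *dovH* is transcribed.

ON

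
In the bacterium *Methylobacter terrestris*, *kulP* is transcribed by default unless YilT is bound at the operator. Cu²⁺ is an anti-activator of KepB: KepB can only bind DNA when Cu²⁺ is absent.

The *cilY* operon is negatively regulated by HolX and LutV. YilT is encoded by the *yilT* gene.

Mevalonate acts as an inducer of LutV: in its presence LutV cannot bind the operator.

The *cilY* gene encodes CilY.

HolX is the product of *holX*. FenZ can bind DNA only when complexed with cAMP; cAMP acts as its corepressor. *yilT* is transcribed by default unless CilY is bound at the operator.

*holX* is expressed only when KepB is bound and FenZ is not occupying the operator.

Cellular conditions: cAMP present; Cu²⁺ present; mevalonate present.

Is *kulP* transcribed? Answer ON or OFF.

ON

cAMP is present, so FenZ is active.
Cu²⁺ is present, so KepB is inactive.
With repressor FenZ bound, *holX* is not transcribed.
So HolX is not produced.
Mevalonate is present, so LutV is inactive.
With no repressor bound, *cilY* is transcribed.
So CilY is produced and active.
With repressor CilY bound, *yilT* is not transcribed.
So YilT is not produced.
With no repressor bound, *kulP* is transcribed.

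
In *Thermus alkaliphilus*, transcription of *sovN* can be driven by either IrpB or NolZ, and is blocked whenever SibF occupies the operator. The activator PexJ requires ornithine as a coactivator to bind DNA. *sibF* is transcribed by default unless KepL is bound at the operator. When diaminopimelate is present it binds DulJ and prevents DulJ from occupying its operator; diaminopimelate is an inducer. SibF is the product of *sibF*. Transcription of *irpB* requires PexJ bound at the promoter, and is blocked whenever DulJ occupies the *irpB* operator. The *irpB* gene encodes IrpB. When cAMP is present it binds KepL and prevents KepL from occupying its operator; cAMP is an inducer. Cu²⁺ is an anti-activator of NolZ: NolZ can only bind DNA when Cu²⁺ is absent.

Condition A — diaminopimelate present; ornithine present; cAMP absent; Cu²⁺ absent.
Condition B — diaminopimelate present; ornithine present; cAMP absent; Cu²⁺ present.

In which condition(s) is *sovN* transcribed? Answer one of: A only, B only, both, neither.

both

Condition A:
Diaminopimelate is present, so DulJ is inactive.
Ornithine is present, so PexJ is active.
No repressor is bound and PexJ is active, so *irpB* is transcribed.
So IrpB is produced and active.
cAMP is absent, so KepL is active.
With repressor KepL bound, *sibF* is not transcribed.
So SibF is not produced.
Cu²⁺ is absent, so NolZ is active.
Activator IrpB is present, so *sovN* is transcribed.
→ *sovN* is ON in A.
Condition B:
Diaminopimelate is present, so DulJ is inactive.
Ornithine is present, so PexJ is active.
No repressor is bound and PexJ is active, so *irpB* is transcribed.
So IrpB is produced and active.
cAMP is absent, so KepL is active.
With repressor KepL bound, *sibF* is not transcribed.
So SibF is not produced.
Cu²⁺ is present, so NolZ is inactive.
Activator IrpB is present, so *sovN* is transcribed.
→ *sovN* is ON in B.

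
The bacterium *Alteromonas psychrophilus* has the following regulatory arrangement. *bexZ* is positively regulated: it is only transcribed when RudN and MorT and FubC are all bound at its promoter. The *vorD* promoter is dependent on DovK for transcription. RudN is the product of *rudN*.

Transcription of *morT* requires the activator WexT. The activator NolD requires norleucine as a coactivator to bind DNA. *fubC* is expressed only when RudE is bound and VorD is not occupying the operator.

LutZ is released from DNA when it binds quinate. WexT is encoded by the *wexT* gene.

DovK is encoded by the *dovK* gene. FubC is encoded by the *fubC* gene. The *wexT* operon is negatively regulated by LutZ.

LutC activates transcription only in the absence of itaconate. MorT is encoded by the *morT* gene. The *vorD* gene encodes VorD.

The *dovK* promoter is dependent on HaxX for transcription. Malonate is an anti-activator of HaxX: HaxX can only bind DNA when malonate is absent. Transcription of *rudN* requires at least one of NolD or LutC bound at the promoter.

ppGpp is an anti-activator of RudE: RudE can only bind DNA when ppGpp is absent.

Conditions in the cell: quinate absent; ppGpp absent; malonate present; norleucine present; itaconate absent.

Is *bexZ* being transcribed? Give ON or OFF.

Norleucine is present, so NolD is active.
Itaconate is absent, so LutC is active.
Activator NolD is present, so *rudN* is transcribed.
So RudN is produced and active.
Quinate is absent, so LutZ is active.
With repressor LutZ bound, *wexT* is not transcribed.
So WexT is not produced.
Required activator WexT is absent, so *morT* is not transcribed.
So MorT is not produced.
ppGpp is absent, so RudE is active.
Malonate is present, so HaxX is inactive.
Required activator HaxX is absent, so *dovK* is not transcribed.
So DovK is not produced.
Required activator DovK is absent, so *vorD* is not transcribed.
So VorD is not produced.
No repressor is bound and RudE is active, so *fubC* is transcribed.
So FubC is produced and active.
Required activator MorT is absent, so *bexZ* is not transcribed.

OFF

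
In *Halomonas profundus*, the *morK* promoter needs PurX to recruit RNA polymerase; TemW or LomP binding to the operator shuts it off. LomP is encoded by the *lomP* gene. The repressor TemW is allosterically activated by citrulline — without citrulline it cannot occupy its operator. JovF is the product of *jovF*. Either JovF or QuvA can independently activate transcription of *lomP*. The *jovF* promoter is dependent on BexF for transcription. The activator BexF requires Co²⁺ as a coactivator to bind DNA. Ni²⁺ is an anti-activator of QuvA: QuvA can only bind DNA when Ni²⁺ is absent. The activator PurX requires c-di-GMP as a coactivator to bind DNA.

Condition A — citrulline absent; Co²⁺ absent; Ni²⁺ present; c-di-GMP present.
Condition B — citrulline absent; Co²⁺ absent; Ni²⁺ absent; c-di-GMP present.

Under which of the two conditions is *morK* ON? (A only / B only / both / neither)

A only

Condition A:
Citrulline is absent, so TemW is inactive.
Co²⁺ is absent, so BexF is inactive.
Required activator BexF is absent, so *jovF* is not transcribed.
So JovF is not produced.
Ni²⁺ is present, so QuvA is inactive.
No activator is available at the *lomP* promoter, so *lomP* is not transcribed.
So LomP is not produced.
c-di-GMP is present, so PurX is active.
No repressor is bound and PurX is active, so *morK* is transcribed.
→ *morK* is ON in A.
Condition B:
Citrulline is absent, so TemW is inactive.
Co²⁺ is absent, so BexF is inactive.
Required activator BexF is absent, so *jovF* is not transcribed.
So JovF is not produced.
Ni²⁺ is absent, so QuvA is active.
Activator QuvA is present, so *lomP* is transcribed.
So LomP is produced and active.
c-di-GMP is present, so PurX is active.
With repressor LomP bound, *morK* is not transcribed.
→ *morK* is OFF in B.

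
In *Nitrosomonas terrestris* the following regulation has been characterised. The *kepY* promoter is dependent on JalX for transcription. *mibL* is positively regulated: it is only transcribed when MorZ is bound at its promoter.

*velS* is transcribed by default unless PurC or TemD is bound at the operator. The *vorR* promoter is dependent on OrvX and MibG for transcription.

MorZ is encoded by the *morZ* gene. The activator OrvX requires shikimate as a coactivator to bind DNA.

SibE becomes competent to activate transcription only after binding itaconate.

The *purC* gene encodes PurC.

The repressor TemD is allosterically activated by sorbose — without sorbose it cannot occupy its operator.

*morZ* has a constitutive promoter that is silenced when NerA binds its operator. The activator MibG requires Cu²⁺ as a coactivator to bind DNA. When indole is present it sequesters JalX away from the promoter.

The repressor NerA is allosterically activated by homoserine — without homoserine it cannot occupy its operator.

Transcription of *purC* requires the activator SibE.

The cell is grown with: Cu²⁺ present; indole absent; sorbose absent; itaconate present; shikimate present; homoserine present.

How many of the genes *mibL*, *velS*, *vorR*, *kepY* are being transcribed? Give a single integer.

Homoserine is present, so NerA is active.
With repressor NerA bound, *morZ* is not transcribed.
So MorZ is not produced.
Required activator MorZ is absent, so *mibL* is not transcribed.
→ *mibL* is OFF.
Itaconate is present, so SibE is active.
No repressor is bound and SibE is active, so *purC* is transcribed.
So PurC is produced and active.
Sorbose is absent, so TemD is inactive.
With repressor PurC bound, *velS* is not transcribed.
→ *velS* is OFF.
Shikimate is present, so OrvX is active.
Cu²⁺ is present, so MibG is active.
No repressor is bound and OrvX and MibG are active, so *vorR* is transcribed.
→ *vorR* is ON.
Indole is absent, so JalX is active.
No repressor is bound and JalX is active, so *kepY* is transcribed.
→ *kepY* is ON.
2 of the 4 genes are transcribed.

2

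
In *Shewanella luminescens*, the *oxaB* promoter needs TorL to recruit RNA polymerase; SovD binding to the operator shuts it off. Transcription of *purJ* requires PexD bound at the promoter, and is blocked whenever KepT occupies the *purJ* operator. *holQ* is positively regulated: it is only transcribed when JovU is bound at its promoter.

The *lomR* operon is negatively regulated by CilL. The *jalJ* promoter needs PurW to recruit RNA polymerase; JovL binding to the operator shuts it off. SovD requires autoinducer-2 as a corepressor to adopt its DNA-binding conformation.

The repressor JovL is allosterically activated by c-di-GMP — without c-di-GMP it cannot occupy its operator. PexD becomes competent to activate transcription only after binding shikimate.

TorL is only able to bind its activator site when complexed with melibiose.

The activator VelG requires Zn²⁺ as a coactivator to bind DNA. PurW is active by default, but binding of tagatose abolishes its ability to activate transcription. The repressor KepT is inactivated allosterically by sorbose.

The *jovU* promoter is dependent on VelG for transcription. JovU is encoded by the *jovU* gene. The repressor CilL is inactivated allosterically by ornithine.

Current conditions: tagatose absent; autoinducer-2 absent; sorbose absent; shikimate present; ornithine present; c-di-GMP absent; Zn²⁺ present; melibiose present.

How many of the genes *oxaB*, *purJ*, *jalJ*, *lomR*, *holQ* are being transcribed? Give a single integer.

Autoinducer-2 is absent, so SovD is inactive.
Melibiose is present, so TorL is active.
No repressor is bound and TorL is active, so *oxaB* is transcribed.
→ *oxaB* is ON.
Shikimate is present, so PexD is active.
Sorbose is absent, so KepT is active.
With repressor KepT bound, *purJ* is not transcribed.
→ *purJ* is OFF.
Tagatose is absent, so PurW is active.
c-di-GMP is absent, so JovL is inactive.
No repressor is bound and PurW is active, so *jalJ* is transcribed.
→ *jalJ* is ON.
Ornithine is present, so CilL is inactive.
With no repressor bound, *lomR* is transcribed.
→ *lomR* is ON.
Zn²⁺ is present, so VelG is active.
No repressor is bound and VelG is active, so *jovU* is transcribed.
So JovU is produced and active.
No repressor is bound and JovU is active, so *holQ* is transcribed.
→ *holQ* is ON.
4 of the 5 genes are transcribed.

4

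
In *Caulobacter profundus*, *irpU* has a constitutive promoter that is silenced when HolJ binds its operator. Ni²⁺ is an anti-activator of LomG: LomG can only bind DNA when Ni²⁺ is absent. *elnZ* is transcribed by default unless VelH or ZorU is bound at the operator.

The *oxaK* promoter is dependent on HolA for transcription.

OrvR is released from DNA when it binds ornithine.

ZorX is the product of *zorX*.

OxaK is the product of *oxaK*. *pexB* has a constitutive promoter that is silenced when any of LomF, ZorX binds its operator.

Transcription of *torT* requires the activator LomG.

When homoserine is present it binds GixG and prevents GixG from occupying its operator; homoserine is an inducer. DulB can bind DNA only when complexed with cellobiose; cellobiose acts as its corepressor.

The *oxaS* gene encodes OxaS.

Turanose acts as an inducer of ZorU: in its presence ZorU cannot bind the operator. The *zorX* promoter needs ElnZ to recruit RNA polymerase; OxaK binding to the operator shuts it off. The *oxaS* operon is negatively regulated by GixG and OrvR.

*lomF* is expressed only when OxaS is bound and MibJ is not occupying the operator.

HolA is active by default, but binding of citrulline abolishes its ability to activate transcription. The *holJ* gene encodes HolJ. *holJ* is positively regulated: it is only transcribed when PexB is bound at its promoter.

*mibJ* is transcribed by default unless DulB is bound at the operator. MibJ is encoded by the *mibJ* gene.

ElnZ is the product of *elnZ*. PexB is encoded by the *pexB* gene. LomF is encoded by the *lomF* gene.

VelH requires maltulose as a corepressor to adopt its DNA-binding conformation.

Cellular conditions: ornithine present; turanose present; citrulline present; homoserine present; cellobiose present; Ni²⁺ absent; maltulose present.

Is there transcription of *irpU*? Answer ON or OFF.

ON

Homoserine is present, so GixG is inactive.
Ornithine is present, so OrvR is inactive.
With no repressor bound, *oxaS* is transcribed.
So OxaS is produced and active.
Cellobiose is present, so DulB is active.
With repressor DulB bound, *mibJ* is not transcribed.
So MibJ is not produced.
No repressor is bound and OxaS is active, so *lomF* is transcribed.
So LomF is produced and active.
Citrulline is present, so HolA is inactive.
Required activator HolA is absent, so *oxaK* is not transcribed.
So OxaK is not produced.
Maltulose is present, so VelH is active.
Turanose is present, so ZorU is inactive.
With repressor VelH bound, *elnZ* is not transcribed.
So ElnZ is not produced.
Required activator ElnZ is absent, so *zorX* is not transcribed.
So ZorX is not produced.
With repressor LomF bound, *pexB* is not transcribed.
So PexB is not produced.
Required activator PexB is absent, so *holJ* is not transcribed.
So HolJ is not produced.
With no repressor bound, *irpU* is transcribed.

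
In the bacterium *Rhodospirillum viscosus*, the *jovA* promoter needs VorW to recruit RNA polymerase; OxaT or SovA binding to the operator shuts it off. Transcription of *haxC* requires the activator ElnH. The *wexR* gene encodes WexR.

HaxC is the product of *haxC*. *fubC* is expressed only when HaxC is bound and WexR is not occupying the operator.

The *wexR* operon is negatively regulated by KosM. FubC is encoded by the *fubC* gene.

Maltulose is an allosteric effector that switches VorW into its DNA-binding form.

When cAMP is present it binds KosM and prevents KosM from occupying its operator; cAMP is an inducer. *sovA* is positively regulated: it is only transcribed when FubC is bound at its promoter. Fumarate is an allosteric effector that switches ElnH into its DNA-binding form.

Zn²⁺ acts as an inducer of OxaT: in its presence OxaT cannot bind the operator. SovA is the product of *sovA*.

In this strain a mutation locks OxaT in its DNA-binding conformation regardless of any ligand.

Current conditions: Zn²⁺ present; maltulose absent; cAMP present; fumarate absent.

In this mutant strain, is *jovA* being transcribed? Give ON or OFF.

OFF

Maltulose is absent, so VorW is inactive.
OxaT is constitutively active in this strain.
cAMP is present, so KosM is inactive.
With no repressor bound, *wexR* is transcribed.
So WexR is produced and active.
Fumarate is absent, so ElnH is inactive.
Required activator ElnH is absent, so *haxC* is not transcribed.
So HaxC is not produced.
With repressor WexR bound, *fubC* is not transcribed.
So FubC is not produced.
Required activator FubC is absent, so *sovA* is not transcribed.
So SovA is not produced.
With repressor OxaT bound, *jovA* is not transcribed.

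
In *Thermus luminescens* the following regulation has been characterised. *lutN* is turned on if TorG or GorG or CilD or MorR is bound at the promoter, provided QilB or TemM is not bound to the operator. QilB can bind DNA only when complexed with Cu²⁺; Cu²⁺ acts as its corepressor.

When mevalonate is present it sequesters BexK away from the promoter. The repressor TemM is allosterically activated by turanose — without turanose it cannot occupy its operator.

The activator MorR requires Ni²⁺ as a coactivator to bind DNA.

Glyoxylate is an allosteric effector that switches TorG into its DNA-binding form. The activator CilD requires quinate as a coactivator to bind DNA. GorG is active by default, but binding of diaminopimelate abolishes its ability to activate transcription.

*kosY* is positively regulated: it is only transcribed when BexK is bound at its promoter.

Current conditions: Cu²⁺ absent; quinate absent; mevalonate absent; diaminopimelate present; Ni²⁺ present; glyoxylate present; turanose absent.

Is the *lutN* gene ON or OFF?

Glyoxylate is present, so TorG is active.
Diaminopimelate is present, so GorG is inactive.
Cu²⁺ is absent, so QilB is inactive.
Turanose is absent, so TemM is inactive.
Quinate is absent, so CilD is inactive.
Ni²⁺ is present, so MorR is active.
Activator TorG is present, so *lutN* is transcribed.

ON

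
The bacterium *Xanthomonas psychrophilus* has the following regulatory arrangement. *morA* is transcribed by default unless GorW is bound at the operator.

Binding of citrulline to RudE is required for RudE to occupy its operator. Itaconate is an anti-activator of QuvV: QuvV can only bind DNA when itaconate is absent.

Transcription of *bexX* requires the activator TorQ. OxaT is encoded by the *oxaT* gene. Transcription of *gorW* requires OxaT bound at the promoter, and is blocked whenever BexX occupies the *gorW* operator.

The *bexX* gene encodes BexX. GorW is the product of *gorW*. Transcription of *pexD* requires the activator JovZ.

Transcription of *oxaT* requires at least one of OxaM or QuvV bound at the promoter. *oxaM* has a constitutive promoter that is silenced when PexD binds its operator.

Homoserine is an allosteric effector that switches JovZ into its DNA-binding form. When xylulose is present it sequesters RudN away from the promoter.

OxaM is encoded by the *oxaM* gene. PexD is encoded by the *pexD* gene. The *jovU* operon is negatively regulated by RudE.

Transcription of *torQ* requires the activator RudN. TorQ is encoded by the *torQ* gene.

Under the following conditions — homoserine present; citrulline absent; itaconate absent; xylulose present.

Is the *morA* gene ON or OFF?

Homoserine is present, so JovZ is active.
No repressor is bound and JovZ is active, so *pexD* is transcribed.
So PexD is produced and active.
With repressor PexD bound, *oxaM* is not transcribed.
So OxaM is not produced.
Itaconate is absent, so QuvV is active.
Activator QuvV is present, so *oxaT* is transcribed.
So OxaT is produced and active.
Xylulose is present, so RudN is inactive.
Required activator RudN is absent, so *torQ* is not transcribed.
So TorQ is not produced.
Required activator TorQ is absent, so *bexX* is not transcribed.
So BexX is not produced.
No repressor is bound and OxaT is active, so *gorW* is transcribed.
So GorW is produced and active.
With repressor GorW bound, *morA* is not transcribed.

OFF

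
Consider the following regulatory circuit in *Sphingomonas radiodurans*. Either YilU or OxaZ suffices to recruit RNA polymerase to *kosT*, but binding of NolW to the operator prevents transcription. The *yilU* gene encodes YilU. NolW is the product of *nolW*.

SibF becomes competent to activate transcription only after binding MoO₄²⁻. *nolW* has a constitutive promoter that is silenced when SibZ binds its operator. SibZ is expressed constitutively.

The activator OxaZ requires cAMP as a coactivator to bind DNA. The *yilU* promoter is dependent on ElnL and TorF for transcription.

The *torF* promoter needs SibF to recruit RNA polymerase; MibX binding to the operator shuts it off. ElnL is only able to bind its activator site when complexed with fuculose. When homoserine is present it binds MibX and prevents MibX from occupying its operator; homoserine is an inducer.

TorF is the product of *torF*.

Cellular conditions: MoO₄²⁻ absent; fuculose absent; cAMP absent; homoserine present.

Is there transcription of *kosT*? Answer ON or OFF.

SibZ is produced constitutively and is active.
With repressor SibZ bound, *nolW* is not transcribed.
So NolW is not produced.
Fuculose is absent, so ElnL is inactive.
MoO₄²⁻ is absent, so SibF is inactive.
Homoserine is present, so MibX is inactive.
Required activator SibF is absent, so *torF* is not transcribed.
So TorF is not produced.
Required activator ElnL is absent, so *yilU* is not transcribed.
So YilU is not produced.
cAMP is absent, so OxaZ is inactive.
No activator is available at the *kosT* promoter, so *kosT* is not transcribed.

OFF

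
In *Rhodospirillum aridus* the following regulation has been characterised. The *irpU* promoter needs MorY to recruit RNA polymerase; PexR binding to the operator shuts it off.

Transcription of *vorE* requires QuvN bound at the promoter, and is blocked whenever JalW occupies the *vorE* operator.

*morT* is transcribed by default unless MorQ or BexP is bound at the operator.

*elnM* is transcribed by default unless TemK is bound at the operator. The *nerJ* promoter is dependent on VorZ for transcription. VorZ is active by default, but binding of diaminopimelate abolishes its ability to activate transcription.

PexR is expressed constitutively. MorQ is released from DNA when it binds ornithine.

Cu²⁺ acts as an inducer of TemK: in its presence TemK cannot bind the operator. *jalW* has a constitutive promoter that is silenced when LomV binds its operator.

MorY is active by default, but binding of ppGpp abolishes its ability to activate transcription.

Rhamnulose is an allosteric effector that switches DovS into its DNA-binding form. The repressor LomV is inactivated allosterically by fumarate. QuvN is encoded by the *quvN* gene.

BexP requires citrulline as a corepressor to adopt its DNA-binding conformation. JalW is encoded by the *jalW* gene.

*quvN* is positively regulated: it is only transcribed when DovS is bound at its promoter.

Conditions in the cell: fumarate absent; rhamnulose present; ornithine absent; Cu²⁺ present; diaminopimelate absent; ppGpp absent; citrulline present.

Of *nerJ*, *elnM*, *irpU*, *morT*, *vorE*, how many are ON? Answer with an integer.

Diaminopimelate is absent, so VorZ is active.
No repressor is bound and VorZ is active, so *nerJ* is transcribed.
→ *nerJ* is ON.
Cu²⁺ is present, so TemK is inactive.
With no repressor bound, *elnM* is transcribed.
→ *elnM* is ON.
PexR is produced constitutively and is active.
ppGpp is absent, so MorY is active.
With repressor PexR bound, *irpU* is not transcribed.
→ *irpU* is OFF.
Ornithine is absent, so MorQ is active.
Citrulline is present, so BexP is active.
With repressor MorQ bound, *morT* is not transcribed.
→ *morT* is OFF.
Rhamnulose is present, so DovS is active.
No repressor is bound and DovS is active, so *quvN* is transcribed.
So QuvN is produced and active.
Fumarate is absent, so LomV is active.
With repressor LomV bound, *jalW* is not transcribed.
So JalW is not produced.
No repressor is bound and QuvN is active, so *vorE* is transcribed.
→ *vorE* is ON.
3 of the 5 genes are transcribed.

3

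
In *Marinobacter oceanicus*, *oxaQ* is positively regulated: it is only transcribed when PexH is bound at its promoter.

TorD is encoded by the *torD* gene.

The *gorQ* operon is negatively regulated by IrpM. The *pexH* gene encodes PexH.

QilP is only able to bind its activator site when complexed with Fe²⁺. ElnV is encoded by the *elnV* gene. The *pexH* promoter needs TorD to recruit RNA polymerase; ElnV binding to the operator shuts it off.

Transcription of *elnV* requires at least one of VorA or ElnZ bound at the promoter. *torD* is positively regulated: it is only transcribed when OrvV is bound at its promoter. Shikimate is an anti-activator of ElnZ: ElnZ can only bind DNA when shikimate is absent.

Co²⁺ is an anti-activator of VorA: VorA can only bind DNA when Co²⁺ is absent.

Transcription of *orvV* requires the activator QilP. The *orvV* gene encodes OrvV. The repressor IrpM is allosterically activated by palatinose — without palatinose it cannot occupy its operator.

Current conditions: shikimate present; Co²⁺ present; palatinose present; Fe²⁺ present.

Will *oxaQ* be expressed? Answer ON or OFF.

Fe²⁺ is present, so QilP is active.
No repressor is bound and QilP is active, so *orvV* is transcribed.
So OrvV is produced and active.
No repressor is bound and OrvV is active, so *torD* is transcribed.
So TorD is produced and active.
Co²⁺ is present, so VorA is inactive.
Shikimate is present, so ElnZ is inactive.
No activator is available at the *elnV* promoter, so *elnV* is not transcribed.
So ElnV is not produced.
No repressor is bound and TorD is active, so *pexH* is transcribed.
So PexH is produced and active.
No repressor is bound and PexH is active, so *oxaQ* is transcribed.

ON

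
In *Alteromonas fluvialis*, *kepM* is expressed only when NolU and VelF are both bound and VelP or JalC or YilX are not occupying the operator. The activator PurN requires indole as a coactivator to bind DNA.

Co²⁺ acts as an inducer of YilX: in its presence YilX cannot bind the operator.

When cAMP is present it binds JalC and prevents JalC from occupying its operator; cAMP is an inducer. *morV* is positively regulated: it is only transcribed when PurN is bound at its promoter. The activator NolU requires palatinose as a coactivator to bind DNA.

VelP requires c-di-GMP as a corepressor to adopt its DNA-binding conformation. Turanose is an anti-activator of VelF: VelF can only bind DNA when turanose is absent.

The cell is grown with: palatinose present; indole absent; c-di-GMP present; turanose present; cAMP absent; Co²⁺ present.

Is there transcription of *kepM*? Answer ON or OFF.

OFF

Palatinose is present, so NolU is active.
Turanose is present, so VelF is inactive.
c-di-GMP is present, so VelP is active.
cAMP is absent, so JalC is active.
Co²⁺ is present, so YilX is inactive.
With repressor VelP bound, *kepM* is not transcribed.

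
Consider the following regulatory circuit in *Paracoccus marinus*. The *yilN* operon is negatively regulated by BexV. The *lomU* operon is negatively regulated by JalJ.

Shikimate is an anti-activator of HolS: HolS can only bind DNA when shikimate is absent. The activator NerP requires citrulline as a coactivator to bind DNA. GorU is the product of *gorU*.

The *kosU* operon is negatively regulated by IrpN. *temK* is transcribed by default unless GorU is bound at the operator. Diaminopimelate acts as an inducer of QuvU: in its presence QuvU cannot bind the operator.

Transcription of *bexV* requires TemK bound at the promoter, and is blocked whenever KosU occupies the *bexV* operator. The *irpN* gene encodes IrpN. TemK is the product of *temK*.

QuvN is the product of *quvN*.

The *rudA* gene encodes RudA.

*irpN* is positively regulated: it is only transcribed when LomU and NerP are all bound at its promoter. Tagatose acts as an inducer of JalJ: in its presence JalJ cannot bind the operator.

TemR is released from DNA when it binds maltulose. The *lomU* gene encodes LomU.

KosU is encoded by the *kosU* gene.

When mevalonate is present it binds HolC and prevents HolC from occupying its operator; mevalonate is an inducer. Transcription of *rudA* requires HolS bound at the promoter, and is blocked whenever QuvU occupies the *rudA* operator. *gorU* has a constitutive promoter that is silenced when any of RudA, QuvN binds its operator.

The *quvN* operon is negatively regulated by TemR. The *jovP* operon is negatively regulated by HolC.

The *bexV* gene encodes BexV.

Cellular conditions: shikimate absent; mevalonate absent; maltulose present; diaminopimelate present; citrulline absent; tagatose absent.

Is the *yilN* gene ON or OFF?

Tagatose is absent, so JalJ is active.
With repressor JalJ bound, *lomU* is not transcribed.
So LomU is not produced.
Citrulline is absent, so NerP is inactive.
Required activator LomU is absent, so *irpN* is not transcribed.
So IrpN is not produced.
With no repressor bound, *kosU* is transcribed.
So KosU is produced and active.
Shikimate is absent, so HolS is active.
Diaminopimelate is present, so QuvU is inactive.
No repressor is bound and HolS is active, so *rudA* is transcribed.
So RudA is produced and active.
Maltulose is present, so TemR is inactive.
With no repressor bound, *quvN* is transcribed.
So QuvN is produced and active.
With repressor RudA bound, *gorU* is not transcribed.
So GorU is not produced.
With no repressor bound, *temK* is transcribed.
So TemK is produced and active.
With repressor KosU bound, *bexV* is not transcribed.
So BexV is not produced.
With no repressor bound, *yilN* is transcribed.

ON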